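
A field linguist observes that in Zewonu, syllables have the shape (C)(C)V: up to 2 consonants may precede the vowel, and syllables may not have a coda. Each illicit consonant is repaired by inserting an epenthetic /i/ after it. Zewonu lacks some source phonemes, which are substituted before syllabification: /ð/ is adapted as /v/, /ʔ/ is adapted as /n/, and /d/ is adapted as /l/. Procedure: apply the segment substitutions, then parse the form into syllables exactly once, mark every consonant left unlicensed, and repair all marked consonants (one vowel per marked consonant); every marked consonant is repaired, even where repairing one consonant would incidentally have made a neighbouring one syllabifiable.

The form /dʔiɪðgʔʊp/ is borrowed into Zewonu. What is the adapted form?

lniɪvignʊpi

Substitution: /d/ → /l/, /ʔ/ → /n/, /ð/ → /v/, giving /lniɪvgnʊp/.
Under (C)(C)V, the unsyllabifiable consonants are /v/, /p/ (no codas are permitted; onsets may contain at most 2 consonants).
Each unlicensed consonant becomes the onset of a new syllable: /v/ → /vi/, /p/ → /pi/.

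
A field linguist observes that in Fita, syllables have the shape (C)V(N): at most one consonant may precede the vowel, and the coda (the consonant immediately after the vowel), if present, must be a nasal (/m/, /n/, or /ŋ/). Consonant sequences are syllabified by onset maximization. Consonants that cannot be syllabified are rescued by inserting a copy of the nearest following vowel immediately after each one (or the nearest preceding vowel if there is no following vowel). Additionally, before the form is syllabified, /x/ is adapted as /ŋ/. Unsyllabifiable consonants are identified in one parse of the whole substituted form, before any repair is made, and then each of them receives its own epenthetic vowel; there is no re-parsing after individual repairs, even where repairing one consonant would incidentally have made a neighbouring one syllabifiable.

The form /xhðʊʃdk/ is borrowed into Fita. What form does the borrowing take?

Substitution: /x/ → /ŋ/, giving /ŋhðʊʃdk/.
The consonants /ŋ/, /h/, /ʃ/, /d/, /k/ cannot be parsed into a legal (C)V(N) syllable (only a nasal (/m/, /n/, or /ŋ/) is licensed in coda position; onsets are limited to one consonant).
Each unlicensed consonant becomes the onset of a new syllable: /ŋ/ → /ŋʊ/, /h/ → /hʊ/, /ʃ/ → /ʃʊ/, /d/ → /dʊ/, /k/ → /kʊ/.

ŋʊhʊðʊʃʊdʊkʊ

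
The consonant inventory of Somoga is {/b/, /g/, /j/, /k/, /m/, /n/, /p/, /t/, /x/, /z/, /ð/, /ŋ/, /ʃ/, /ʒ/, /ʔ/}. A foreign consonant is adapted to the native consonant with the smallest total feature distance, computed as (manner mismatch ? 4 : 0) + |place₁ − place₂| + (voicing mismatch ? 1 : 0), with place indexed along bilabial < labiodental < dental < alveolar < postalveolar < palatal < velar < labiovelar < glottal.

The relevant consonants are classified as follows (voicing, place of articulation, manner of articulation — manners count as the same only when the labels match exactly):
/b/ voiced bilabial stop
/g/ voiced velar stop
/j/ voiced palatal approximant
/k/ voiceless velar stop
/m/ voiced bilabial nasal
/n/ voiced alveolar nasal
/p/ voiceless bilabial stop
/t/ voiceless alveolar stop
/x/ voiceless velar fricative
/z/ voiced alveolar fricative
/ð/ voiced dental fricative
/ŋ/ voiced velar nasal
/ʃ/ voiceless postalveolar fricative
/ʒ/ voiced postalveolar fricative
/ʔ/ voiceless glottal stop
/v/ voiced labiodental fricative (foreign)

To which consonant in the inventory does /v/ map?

ð

/ð/ is closest: same manner (fricative), place distance 1 (labiodental→dental), same voicing; total 1. Next closest is /z/ at distance 2.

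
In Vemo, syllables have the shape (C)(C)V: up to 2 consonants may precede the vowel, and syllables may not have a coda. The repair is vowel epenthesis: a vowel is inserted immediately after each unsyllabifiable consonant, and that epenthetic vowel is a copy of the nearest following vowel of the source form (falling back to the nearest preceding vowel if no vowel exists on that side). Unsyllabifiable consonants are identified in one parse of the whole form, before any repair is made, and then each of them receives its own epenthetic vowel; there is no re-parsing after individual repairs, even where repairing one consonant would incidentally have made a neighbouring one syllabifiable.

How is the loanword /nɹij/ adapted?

Under (C)(C)V, the unsyllabifiable consonants are /j/ (no codas are permitted; onsets may contain at most 2 consonants).
Epenthesis after each stranded consonant: /j/ → /ji/.

nɹiji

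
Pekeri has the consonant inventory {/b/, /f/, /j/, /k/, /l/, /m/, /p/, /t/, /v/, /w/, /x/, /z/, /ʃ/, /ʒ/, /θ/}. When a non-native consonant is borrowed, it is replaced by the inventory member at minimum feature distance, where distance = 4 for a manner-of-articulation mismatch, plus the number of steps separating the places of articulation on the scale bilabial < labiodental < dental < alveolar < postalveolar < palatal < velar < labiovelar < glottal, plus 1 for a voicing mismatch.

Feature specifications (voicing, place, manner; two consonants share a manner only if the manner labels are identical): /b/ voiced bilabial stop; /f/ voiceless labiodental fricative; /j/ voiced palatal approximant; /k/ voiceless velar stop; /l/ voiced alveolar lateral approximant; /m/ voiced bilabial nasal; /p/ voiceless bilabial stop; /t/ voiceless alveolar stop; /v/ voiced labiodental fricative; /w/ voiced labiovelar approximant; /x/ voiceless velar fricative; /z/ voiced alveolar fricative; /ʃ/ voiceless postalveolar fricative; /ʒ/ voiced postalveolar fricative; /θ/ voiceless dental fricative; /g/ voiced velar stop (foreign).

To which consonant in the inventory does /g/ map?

/k/ is closest: same manner (stop), place distance 0 (velar→velar), voicing differs (+1); total 1. Next closest is /t/ at distance 4.

k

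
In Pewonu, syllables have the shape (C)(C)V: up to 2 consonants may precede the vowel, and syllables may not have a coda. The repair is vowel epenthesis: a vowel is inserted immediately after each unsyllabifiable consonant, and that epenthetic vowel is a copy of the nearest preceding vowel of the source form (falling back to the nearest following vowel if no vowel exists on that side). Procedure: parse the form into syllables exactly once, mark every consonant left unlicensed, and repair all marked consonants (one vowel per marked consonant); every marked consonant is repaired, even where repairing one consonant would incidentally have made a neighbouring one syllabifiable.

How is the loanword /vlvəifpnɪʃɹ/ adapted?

The consonants /v/, /f/, /ʃ/, /ɹ/ cannot be parsed into a legal (C)(C)V syllable (no codas are permitted; onsets may contain at most 2 consonants).
Each unlicensed consonant becomes the onset of a new syllable: /v/ → /və/, /f/ → /fi/, /ʃ/ → /ʃɪ/, /ɹ/ → /ɹɪ/.

vəlvəifipnɪʃɪɹɪ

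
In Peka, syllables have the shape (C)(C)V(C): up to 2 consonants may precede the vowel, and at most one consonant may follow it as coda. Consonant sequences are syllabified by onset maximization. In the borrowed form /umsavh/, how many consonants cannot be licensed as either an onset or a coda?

1

Under (C)(C)V(C), the unsyllabifiable consonants are /h/ (at most one coda consonant is licensed; onsets may contain at most 2 consonants).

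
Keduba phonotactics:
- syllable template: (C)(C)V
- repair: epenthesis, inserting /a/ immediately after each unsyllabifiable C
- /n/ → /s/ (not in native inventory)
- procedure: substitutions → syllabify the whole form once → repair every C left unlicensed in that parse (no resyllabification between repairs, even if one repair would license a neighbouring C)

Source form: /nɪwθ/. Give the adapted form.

sɪwaθa

Substitution: /n/ → /s/, giving /sɪwθ/.
Syllabifying with onset maximization leaves /w/, /θ/ stranded (no codas are permitted; onsets may contain at most 2 consonants).
Epenthesis after each stranded consonant: /w/ → /wa/, /θ/ → /θa/.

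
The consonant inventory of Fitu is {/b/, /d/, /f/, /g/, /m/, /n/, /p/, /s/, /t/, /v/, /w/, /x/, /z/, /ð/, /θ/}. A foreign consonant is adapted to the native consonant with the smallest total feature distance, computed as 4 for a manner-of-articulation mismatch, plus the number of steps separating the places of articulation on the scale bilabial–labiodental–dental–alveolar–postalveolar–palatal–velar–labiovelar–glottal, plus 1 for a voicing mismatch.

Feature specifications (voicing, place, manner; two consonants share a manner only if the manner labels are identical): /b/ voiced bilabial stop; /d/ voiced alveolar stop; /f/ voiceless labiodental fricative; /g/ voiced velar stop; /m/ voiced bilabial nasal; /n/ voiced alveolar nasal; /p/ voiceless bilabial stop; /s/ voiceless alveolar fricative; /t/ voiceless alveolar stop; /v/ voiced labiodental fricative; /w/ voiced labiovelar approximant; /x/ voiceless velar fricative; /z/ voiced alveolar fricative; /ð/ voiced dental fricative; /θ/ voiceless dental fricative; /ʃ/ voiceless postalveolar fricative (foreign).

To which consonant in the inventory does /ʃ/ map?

s

/s/ is closest: same manner (fricative), place distance 1 (postalveolar→alveolar), same voicing; total 1. Next closest is /x/ at distance 2.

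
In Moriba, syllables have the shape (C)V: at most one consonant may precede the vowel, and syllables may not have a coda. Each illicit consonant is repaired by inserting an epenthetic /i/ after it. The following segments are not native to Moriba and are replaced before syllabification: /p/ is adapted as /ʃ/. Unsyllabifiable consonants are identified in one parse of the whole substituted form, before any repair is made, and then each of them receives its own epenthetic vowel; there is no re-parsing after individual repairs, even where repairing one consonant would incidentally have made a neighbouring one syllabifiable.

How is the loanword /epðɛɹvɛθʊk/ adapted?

Substitution: /p/ → /ʃ/, giving /eʃðɛɹvɛθʊk/.
The consonants /ʃ/, /ɹ/, /k/ cannot be parsed into a legal (C)V syllable (no codas are permitted; onsets are limited to one consonant).
Inserting the epenthetic vowel yields /ʃ/ → /ʃi/, /ɹ/ → /ɹi/, /k/ → /ki/.

eʃiðɛɹivɛθʊki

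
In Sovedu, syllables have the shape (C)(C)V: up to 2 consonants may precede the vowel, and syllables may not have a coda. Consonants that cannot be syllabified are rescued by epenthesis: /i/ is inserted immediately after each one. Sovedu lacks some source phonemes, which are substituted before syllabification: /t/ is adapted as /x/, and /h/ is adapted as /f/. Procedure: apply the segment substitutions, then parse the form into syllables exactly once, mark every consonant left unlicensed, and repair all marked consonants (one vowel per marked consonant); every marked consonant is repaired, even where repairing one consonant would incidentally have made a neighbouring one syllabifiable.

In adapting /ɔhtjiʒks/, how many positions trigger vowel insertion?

4

After substitution the input is /ɔfxjiʒks/.
The unsyllabifiable consonants are /f/, /ʒ/, /k/, /s/; each receives one epenthetic vowel.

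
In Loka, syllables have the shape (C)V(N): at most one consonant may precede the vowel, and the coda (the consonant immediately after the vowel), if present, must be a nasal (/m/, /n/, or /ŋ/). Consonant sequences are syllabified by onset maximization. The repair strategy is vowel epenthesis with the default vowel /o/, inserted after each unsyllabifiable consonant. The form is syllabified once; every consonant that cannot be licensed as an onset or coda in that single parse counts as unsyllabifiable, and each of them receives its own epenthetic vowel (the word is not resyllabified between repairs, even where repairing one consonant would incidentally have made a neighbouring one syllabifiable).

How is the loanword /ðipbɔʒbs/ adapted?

ðipobɔʒoboso

The consonants /p/, /ʒ/, /b/, /s/ cannot be parsed into a legal (C)V(N) syllable (only a nasal (/m/, /n/, or /ŋ/) is licensed in coda position; onsets are limited to one consonant).
Each unlicensed consonant becomes the onset of a new syllable: /p/ → /po/, /ʒ/ → /ʒo/, /b/ → /bo/, /s/ → /so/.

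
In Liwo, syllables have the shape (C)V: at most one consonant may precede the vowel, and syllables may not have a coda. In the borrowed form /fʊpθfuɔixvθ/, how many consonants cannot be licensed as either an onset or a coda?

5

The consonants /p/, /θ/, /x/, /v/, /θ/ cannot be parsed into a legal (C)V syllable (no codas are permitted; onsets are limited to one consonant).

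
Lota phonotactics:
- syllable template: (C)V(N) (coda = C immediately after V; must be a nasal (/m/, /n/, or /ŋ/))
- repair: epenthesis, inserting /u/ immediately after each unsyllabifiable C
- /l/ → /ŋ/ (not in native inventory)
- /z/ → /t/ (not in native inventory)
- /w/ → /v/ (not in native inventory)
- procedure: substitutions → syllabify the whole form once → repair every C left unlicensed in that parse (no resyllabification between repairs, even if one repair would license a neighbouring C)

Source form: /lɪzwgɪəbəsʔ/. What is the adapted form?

Substitution: /l/ → /ŋ/, /z/ → /t/, /w/ → /v/, giving /ŋɪtvgɪəbəsʔ/.
Under (C)V(N), the unsyllabifiable consonants are /t/, /v/, /s/, /ʔ/ (only a nasal (/m/, /n/, or /ŋ/) is licensed in coda position; onsets are limited to one consonant).
Epenthesis after each stranded consonant: /t/ → /tu/, /v/ → /vu/, /s/ → /su/, /ʔ/ → /ʔu/.

ŋɪtuvugɪəbəsuʔu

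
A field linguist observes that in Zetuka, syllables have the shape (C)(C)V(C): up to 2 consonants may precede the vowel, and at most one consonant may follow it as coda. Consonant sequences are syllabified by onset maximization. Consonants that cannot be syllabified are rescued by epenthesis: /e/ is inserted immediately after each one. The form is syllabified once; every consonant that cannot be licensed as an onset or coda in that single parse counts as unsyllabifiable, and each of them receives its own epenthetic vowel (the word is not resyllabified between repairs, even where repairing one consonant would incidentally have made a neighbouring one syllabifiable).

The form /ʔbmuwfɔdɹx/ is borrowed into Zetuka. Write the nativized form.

ʔebmuwfɔdɹexe

The consonants /ʔ/, /ɹ/, /x/ cannot be parsed into a legal (C)(C)V(C) syllable (at most one coda consonant is licensed; onsets may contain at most 2 consonants).
Inserting the epenthetic vowel yields /ʔ/ → /ʔe/, /ɹ/ → /ɹe/, /x/ → /xe/.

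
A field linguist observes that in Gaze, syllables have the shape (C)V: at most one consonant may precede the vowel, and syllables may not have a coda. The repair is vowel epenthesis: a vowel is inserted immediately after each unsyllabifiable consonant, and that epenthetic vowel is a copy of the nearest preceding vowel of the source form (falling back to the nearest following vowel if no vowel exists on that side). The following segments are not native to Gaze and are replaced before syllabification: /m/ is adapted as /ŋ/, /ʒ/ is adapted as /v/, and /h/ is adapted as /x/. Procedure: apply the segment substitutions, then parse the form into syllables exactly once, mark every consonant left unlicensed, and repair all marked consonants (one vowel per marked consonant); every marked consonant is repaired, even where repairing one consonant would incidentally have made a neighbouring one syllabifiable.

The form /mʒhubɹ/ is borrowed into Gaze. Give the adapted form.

Substitution: /m/ → /ŋ/, /ʒ/ → /v/, /h/ → /x/, giving /ŋvxubɹ/.
Under (C)V, the unsyllabifiable consonants are /ŋ/, /v/, /b/, /ɹ/ (no codas are permitted; onsets are limited to one consonant).
Epenthesis after each stranded consonant: /ŋ/ → /ŋu/, /v/ → /vu/, /b/ → /bu/, /ɹ/ → /ɹu/.

ŋuvuxubuɹu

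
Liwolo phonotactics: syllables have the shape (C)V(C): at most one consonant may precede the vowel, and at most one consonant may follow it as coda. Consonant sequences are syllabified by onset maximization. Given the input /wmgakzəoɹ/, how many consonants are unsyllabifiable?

Syllabifying with onset maximization leaves /w/, /m/ stranded (at most one coda consonant is licensed; onsets are limited to one consonant).

2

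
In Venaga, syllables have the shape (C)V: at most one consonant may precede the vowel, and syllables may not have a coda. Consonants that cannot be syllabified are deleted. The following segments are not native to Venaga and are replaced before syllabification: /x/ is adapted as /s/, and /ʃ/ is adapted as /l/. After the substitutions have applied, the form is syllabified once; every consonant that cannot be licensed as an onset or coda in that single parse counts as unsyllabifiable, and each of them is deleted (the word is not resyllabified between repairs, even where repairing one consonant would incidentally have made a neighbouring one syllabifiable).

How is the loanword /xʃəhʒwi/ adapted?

ləwi

Substitution: /x/ → /s/, /ʃ/ → /l/, giving /sləhʒwi/.
Syllabifying with onset maximization leaves /s/, /h/, /ʒ/ stranded (no codas are permitted; onsets are limited to one consonant).
Each unlicensed consonant is deleted: /s/, /h/, /ʒ/.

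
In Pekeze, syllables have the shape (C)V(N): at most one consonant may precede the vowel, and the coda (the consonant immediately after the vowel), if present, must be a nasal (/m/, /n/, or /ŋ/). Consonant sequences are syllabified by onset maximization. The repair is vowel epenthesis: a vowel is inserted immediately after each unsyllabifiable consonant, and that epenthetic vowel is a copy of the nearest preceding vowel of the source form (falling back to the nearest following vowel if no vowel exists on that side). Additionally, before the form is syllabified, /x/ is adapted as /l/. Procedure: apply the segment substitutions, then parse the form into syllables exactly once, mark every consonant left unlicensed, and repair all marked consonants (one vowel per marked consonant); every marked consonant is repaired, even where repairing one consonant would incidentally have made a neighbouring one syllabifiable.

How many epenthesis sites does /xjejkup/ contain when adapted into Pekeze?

3

After substitution the input is /ljejkup/.
The unsyllabifiable consonants are /l/, /j/, /p/; each receives one epenthetic vowel.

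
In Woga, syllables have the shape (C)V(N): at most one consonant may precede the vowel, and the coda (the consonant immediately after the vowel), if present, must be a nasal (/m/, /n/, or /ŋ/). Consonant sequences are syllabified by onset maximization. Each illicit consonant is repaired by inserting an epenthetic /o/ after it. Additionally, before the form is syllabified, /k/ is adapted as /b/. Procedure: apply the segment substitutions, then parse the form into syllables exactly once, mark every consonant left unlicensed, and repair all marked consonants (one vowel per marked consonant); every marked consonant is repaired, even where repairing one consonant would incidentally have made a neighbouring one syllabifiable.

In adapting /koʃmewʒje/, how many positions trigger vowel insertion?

3

After substitution the input is /boʃmewʒje/.
The unsyllabifiable consonants are /ʃ/, /w/, /ʒ/; each receives one epenthetic vowel.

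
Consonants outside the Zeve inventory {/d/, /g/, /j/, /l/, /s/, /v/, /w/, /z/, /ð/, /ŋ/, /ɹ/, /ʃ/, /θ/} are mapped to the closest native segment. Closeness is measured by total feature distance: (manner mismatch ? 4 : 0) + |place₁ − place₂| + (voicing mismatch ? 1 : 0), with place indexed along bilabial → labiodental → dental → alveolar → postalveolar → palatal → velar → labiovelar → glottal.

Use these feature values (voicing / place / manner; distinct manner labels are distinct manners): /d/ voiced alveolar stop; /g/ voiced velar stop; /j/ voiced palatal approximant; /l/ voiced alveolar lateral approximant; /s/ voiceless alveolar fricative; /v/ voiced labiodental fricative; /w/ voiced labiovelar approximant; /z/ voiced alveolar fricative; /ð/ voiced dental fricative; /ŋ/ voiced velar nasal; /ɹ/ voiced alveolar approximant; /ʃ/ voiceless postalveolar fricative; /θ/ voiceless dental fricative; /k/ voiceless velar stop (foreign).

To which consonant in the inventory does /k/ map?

/g/ is closest: same manner (stop), place distance 0 (velar→velar), voicing differs (+1); total 1. Next closest is /d/ at distance 4.

g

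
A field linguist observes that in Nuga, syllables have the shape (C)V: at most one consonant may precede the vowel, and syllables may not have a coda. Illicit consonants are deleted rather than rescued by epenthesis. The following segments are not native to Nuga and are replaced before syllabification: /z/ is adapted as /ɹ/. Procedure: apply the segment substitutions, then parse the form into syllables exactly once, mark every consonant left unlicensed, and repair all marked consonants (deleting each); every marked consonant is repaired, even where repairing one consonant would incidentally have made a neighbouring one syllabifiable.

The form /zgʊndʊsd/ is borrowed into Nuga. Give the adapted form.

gʊdʊ

Substitution: /z/ → /ɹ/, giving /ɹgʊndʊsd/.
The consonants /ɹ/, /n/, /s/, /d/ cannot be parsed into a legal (C)V syllable (no codas are permitted; onsets are limited to one consonant).
Deleting the stranded consonants removes /ɹ/, /n/, /s/, /d/.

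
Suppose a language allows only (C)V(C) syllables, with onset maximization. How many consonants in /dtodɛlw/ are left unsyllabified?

2

Syllabifying with onset maximization leaves /d/, /w/ stranded (at most one coda consonant is licensed; onsets are limited to one consonant).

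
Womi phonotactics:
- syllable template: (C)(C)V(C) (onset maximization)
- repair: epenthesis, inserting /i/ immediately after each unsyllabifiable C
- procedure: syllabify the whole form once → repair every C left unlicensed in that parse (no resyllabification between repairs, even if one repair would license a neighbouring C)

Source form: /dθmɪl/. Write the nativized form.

Under (C)(C)V(C), the unsyllabifiable consonants are /d/ (at most one coda consonant is licensed; onsets may contain at most 2 consonants).
Epenthesis after each stranded consonant: /d/ → /di/.

diθmɪl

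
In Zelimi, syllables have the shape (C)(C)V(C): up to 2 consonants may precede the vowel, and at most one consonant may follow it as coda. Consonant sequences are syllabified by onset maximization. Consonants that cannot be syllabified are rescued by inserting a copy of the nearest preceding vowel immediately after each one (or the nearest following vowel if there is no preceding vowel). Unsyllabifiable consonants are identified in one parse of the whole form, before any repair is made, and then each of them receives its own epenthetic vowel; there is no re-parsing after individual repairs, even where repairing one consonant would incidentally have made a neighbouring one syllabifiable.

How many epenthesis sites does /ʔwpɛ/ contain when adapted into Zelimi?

The unsyllabifiable consonants are /ʔ/; each receives one epenthetic vowel.

1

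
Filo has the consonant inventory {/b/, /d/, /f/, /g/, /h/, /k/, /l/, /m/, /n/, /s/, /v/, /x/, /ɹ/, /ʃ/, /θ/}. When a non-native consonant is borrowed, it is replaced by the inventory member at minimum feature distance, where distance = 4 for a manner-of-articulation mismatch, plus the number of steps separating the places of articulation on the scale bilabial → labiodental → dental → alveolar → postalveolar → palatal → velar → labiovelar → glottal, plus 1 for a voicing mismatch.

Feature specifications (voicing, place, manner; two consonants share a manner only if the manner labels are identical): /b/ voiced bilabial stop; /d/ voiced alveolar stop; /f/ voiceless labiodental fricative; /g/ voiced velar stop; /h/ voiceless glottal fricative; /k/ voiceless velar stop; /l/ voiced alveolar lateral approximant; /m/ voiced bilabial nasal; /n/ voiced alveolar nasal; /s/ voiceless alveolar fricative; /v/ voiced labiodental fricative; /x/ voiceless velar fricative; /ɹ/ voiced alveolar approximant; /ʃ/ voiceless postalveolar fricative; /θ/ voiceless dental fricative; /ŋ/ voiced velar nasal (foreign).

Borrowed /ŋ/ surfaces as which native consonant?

n

/n/ is closest: same manner (nasal), place distance 3 (velar→alveolar), same voicing; total 3. Next closest is /g/ at distance 4.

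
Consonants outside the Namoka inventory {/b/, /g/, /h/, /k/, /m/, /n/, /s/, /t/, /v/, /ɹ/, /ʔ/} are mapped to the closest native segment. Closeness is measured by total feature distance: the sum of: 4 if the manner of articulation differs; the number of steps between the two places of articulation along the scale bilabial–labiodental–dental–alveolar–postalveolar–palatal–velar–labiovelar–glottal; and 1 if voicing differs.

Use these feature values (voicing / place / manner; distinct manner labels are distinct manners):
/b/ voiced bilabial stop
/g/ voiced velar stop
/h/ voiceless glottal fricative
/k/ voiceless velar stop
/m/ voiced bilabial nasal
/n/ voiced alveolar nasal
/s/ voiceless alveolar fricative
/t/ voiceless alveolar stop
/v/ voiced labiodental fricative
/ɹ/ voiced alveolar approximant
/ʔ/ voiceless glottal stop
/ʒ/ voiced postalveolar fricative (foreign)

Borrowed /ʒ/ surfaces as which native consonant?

/s/ is closest: same manner (fricative), place distance 1 (postalveolar→alveolar), voicing differs (+1); total 2. Next closest is /v/ at distance 3.

s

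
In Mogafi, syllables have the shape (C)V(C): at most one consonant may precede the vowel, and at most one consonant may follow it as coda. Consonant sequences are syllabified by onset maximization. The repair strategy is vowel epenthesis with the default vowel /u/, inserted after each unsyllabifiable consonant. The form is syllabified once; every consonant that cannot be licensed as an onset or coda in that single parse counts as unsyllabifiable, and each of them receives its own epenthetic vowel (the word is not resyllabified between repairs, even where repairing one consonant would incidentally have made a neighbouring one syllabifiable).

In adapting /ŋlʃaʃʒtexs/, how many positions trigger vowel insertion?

The unsyllabifiable consonants are /ŋ/, /l/, /ʒ/, /s/; each receives one epenthetic vowel.

4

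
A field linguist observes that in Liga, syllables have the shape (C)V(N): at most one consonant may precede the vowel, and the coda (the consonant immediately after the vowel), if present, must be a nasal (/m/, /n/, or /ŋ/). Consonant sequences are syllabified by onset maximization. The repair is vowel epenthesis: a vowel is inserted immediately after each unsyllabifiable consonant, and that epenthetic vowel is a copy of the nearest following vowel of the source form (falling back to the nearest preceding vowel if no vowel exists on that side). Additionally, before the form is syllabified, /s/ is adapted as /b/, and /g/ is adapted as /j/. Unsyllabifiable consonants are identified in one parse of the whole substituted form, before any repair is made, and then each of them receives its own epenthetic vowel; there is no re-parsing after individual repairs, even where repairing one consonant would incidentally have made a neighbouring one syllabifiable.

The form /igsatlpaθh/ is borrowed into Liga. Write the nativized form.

Substitution: /g/ → /j/, /s/ → /b/, giving /ijbatlpaθh/.
Under (C)V(N), the unsyllabifiable consonants are /j/, /t/, /l/, /θ/, /h/ (only a nasal (/m/, /n/, or /ŋ/) is licensed in coda position; onsets are limited to one consonant).
Each unlicensed consonant becomes the onset of a new syllable: /j/ → /ja/, /t/ → /ta/, /l/ → /la/, /θ/ → /θa/, /h/ → /ha/.

ijabatalapaθaha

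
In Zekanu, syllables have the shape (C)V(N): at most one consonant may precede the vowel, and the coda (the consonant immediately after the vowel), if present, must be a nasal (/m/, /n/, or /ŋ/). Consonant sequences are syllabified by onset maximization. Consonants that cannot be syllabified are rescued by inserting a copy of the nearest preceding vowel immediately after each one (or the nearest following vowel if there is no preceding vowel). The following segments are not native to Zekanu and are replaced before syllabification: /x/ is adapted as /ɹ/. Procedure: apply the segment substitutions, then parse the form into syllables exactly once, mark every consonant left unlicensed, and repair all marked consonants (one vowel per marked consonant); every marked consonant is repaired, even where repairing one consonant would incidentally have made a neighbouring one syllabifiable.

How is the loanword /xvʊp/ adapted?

ɹʊvʊpʊ

Substitution: /x/ → /ɹ/, giving /ɹvʊp/.
Syllabifying with onset maximization leaves /ɹ/, /p/ stranded (only a nasal (/m/, /n/, or /ŋ/) is licensed in coda position; onsets are limited to one consonant).
Each unlicensed consonant becomes the onset of a new syllable: /ɹ/ → /ɹʊ/, /p/ → /pʊ/.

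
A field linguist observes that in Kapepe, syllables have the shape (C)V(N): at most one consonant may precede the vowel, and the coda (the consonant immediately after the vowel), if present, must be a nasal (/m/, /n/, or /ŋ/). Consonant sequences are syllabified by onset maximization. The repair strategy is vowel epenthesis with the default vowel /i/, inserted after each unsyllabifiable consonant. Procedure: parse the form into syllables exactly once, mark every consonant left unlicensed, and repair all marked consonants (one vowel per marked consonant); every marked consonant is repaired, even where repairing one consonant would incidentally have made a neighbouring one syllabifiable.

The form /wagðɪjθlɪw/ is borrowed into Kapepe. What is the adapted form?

The consonants /g/, /j/, /θ/, /w/ cannot be parsed into a legal (C)V(N) syllable (only a nasal (/m/, /n/, or /ŋ/) is licensed in coda position; onsets are limited to one consonant).
Epenthesis after each stranded consonant: /g/ → /gi/, /j/ → /ji/, /θ/ → /θi/, /w/ → /wi/.

wagiðɪjiθilɪwi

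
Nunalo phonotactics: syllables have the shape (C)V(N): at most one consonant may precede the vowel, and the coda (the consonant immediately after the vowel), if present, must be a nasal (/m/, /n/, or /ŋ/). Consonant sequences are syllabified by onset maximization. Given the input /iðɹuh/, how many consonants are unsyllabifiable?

Under (C)V(N), the unsyllabifiable consonants are /ð/, /h/ (only a nasal (/m/, /n/, or /ŋ/) is licensed in coda position; onsets are limited to one consonant).

2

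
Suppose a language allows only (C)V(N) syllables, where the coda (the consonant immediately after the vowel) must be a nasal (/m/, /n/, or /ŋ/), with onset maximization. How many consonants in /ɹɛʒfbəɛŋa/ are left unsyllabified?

Under (C)V(N), the unsyllabifiable consonants are /ʒ/, /f/ (only a nasal (/m/, /n/, or /ŋ/) is licensed in coda position; onsets are limited to one consonant).

2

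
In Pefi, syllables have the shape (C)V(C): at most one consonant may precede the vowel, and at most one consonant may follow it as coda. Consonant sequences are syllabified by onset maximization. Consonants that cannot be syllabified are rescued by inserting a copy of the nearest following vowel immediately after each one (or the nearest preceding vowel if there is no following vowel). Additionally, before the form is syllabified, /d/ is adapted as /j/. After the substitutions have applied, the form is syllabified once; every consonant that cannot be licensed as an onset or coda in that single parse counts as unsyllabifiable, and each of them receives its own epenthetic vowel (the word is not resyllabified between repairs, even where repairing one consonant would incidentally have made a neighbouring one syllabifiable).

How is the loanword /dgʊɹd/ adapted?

jʊgʊɹjʊ

Substitution: /d/ → /j/, giving /jgʊɹj/.
Syllabifying with onset maximization leaves /j/, /j/ stranded (at most one coda consonant is licensed; onsets are limited to one consonant).
Epenthesis after each stranded consonant: /j/ → /jʊ/, /j/ → /jʊ/.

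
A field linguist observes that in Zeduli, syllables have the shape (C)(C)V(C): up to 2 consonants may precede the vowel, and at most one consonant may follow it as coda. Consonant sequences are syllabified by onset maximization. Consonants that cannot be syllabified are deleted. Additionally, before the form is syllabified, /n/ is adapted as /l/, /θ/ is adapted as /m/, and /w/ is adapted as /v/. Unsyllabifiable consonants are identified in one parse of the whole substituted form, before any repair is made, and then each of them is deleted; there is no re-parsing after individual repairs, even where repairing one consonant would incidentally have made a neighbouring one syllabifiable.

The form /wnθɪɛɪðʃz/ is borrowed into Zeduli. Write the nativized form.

Substitution: /w/ → /v/, /n/ → /l/, /θ/ → /m/, giving /vlmɪɛɪðʃz/.
Syllabifying with onset maximization leaves /v/, /ʃ/, /z/ stranded (at most one coda consonant is licensed; onsets may contain at most 2 consonants).
Deletion applies to /v/, /ʃ/, /z/.

lmɪɛɪð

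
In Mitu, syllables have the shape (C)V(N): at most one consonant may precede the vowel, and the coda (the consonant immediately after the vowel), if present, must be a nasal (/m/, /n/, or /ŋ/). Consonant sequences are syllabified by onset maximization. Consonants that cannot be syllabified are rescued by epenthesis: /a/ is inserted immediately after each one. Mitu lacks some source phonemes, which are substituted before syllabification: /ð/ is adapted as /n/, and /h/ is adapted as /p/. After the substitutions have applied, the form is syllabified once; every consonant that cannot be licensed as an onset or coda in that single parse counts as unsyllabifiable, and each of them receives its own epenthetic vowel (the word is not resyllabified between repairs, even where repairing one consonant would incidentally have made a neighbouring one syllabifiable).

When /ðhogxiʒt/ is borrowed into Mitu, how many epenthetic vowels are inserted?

After substitution the input is /npogxiʒt/.
The unsyllabifiable consonants are /n/, /g/, /ʒ/, /t/; each receives one epenthetic vowel.

4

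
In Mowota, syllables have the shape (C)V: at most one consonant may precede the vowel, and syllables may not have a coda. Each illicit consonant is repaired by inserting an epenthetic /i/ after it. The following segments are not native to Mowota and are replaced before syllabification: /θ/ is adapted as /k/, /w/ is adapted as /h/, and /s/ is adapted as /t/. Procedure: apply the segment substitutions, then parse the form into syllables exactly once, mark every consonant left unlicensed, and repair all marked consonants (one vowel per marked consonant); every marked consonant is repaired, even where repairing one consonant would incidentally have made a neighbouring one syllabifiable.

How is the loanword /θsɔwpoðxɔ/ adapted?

kitɔhipoðixɔ

Substitution: /θ/ → /k/, /s/ → /t/, /w/ → /h/, giving /ktɔhpoðxɔ/.
Under (C)V, the unsyllabifiable consonants are /k/, /h/, /ð/ (no codas are permitted; onsets are limited to one consonant).
Inserting the epenthetic vowel yields /k/ → /ki/, /h/ → /hi/, /ð/ → /ði/.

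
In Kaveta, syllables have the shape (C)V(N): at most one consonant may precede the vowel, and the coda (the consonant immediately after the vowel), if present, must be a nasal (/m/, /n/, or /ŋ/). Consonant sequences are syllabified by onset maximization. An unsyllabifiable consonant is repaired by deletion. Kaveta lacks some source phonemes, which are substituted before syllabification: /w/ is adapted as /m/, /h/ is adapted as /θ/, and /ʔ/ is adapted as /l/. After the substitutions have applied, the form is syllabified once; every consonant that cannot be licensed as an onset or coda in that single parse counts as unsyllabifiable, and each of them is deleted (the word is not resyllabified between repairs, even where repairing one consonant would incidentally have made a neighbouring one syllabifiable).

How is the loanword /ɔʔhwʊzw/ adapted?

Substitution: /ʔ/ → /l/, /h/ → /θ/, /w/ → /m/, giving /ɔlθmʊzm/.
Under (C)V(N), the unsyllabifiable consonants are /l/, /θ/, /z/, /m/ (only a nasal (/m/, /n/, or /ŋ/) is licensed in coda position; onsets are limited to one consonant).
Each unlicensed consonant is deleted: /l/, /θ/, /z/, /m/.

ɔmʊ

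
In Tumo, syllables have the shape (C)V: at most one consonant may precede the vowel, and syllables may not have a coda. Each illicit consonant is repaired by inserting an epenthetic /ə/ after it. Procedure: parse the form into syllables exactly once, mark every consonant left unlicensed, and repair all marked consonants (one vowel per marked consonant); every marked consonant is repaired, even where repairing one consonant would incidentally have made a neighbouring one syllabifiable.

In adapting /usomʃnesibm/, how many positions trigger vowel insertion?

The unsyllabifiable consonants are /m/, /ʃ/, /b/, /m/; each receives one epenthetic vowel.

4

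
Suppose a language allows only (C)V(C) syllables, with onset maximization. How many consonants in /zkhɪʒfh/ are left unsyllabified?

Syllabifying with onset maximization leaves /z/, /k/, /f/, /h/ stranded (at most one coda consonant is licensed; onsets are limited to one consonant).

4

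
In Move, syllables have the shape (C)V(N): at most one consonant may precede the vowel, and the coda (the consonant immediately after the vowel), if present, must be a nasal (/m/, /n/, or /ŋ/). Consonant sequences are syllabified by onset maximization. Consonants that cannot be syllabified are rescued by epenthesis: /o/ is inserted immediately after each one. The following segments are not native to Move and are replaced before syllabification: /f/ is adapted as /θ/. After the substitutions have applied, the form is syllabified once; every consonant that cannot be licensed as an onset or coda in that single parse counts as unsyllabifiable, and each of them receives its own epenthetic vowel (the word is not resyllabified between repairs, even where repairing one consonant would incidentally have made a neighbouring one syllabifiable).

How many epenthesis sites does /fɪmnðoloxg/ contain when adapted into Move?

3

After substitution the input is /θɪmnðoloxg/.
The unsyllabifiable consonants are /n/, /x/, /g/; each receives one epenthetic vowel.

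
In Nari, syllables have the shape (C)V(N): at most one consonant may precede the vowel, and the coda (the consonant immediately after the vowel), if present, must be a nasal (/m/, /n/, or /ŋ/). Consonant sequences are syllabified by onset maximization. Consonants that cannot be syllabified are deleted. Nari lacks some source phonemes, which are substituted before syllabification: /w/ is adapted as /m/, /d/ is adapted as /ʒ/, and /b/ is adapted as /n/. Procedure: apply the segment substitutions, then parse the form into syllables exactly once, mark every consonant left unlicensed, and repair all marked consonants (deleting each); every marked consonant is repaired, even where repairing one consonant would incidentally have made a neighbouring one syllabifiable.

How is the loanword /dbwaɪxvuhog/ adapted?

maɪvuho

Substitution: /d/ → /ʒ/, /b/ → /n/, /w/ → /m/, giving /ʒnmaɪxvuhog/.
The consonants /ʒ/, /n/, /x/, /g/ cannot be parsed into a legal (C)V(N) syllable (only a nasal (/m/, /n/, or /ŋ/) is licensed in coda position; onsets are limited to one consonant).
Deletion applies to /ʒ/, /n/, /x/, /g/.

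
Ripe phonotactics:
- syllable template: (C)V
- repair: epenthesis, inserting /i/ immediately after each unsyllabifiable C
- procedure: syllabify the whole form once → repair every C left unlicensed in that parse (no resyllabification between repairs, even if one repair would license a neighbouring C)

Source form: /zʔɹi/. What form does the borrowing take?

ziʔiɹi

Syllabifying with onset maximization leaves /z/, /ʔ/ stranded (no codas are permitted; onsets are limited to one consonant).
Inserting the epenthetic vowel yields /z/ → /zi/, /ʔ/ → /ʔi/.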